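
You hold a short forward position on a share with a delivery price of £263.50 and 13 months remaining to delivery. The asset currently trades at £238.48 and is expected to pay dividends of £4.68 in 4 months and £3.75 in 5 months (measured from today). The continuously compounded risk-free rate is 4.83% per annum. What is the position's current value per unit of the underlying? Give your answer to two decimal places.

PV(remaining dividends) I = 4.68·e^(−0.0483·4/12) + 3.75·e^(−0.0483·5/12) = 8.2805
Current forward F = (S − I)·e^(rT) = (238.48 − 8.2805)·e^(0.0483·13/12) = 230.1995 × 1.053718 = 242.5654
Value (long) = (F − K)·e^(−rT) = (242.5654 − 263.50) × 0.949020 = -19.8674
Short position value = −(long value) = £19.87

£19.87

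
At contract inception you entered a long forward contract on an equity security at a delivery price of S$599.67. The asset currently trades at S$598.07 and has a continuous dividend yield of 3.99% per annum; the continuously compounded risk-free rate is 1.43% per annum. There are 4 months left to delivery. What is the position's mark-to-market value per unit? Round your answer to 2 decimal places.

-S$6.65

Current fair forward for the remaining 4 months: F = S·e^((r − q)·T), (r − q) = 0.0143 − 0.0399 = -0.0256
F = 598.07 · e^(-0.0256 × 4/12) = 598.07 × 0.991503 = 592.9882
Value of long forward = (F − K)·e^(−rT) = (592.9882 − 599.67) · e^(−0.0143·4/12)
= -6.6818 × 0.995245 = -6.65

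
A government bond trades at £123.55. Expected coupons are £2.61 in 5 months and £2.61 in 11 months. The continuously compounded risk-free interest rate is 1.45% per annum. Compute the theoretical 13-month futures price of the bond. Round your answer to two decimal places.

£120.25

PV(coupons) I = 2.61·e^(−0.0145·5/12) + 2.61·e^(−0.0145·11/12)
I = 2.5943 + 2.5755 = 5.1698
F = (S − I)·e^(rT) = (123.55 − 5.1698) · e^(0.0145·13/12)
= 118.3802 · e^0.015708 = 118.3802 × 1.015832 = £120.25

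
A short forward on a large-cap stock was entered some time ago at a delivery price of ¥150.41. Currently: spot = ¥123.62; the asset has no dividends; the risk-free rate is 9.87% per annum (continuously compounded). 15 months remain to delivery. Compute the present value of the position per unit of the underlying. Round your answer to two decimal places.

Current fair forward for the remaining 15 months: F = S·e^(r·T), r = 0.0987
F = 123.62 · e^(0.0987 × 15/12) = 123.62 × 1.131309 = 139.8524
Value of long forward = (F − K)·e^(−rT) = (139.8524 − 150.41) · e^(−0.0987·15/12)
= -10.5576 × 0.883932 = -9.33
Short position value = −(long value) = ¥9.33

¥9.33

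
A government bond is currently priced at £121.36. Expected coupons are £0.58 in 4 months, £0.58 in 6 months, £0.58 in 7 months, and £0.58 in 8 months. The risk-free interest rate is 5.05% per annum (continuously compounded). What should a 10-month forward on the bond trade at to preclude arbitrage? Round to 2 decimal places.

£124.22

PV(coupons) I = 0.58·e^(−0.0505·4/12) + 0.58·e^(−0.0505·6/12) + 0.58·e^(−0.0505·7/12) + 0.58·e^(−0.0505·8/12)
I = 0.5703 + 0.5655 + 0.5632 + 0.5608 = 2.2598
F = (S − I)·e^(rT) = (121.36 − 2.2598) · e^(0.0505·10/12)
= 119.1002 · e^0.042083 = 119.1002 × 1.042981 = £124.22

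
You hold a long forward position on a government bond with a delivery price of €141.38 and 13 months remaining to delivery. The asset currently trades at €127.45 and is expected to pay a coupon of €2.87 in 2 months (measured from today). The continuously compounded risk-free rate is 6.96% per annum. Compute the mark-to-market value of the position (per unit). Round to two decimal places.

-€6.50

PV(remaining coupons) I = 2.87·e^(−0.0696·2/12) = 2.8369
Current forward F = (S − I)·e^(rT) = (127.45 − 2.8369)·e^(0.0696·13/12) = 124.6131 × 1.078315 = 134.3722
Value (long) = (F − K)·e^(−rT) = (134.3722 − 141.38) × 0.927372 = -6.4988
Value = -€6.50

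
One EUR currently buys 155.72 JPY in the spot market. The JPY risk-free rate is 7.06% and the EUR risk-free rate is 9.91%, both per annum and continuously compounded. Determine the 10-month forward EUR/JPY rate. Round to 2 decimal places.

152.07

F = S·e^((r_JPY − r_EUR)T) = 155.72 · e^((0.0706 − 0.0991) × 10/12)
= 155.72 · e^-0.023750 = 155.72 × 0.976530
F = 152.07 JPY per EUR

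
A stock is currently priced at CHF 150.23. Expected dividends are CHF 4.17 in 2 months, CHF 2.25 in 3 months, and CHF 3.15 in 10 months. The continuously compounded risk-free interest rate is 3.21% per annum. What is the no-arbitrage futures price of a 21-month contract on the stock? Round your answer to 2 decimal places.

CHF 148.92

PV(dividends) I = 4.17·e^(−0.0321·2/12) + 2.25·e^(−0.0321·3/12) + 3.15·e^(−0.0321·10/12)
I = 4.1478 + 2.2320 + 3.0669 = 9.4467
F = (S − I)·e^(rT) = (150.23 − 9.4467) · e^(0.0321·21/12)
= 140.7833 · e^0.056175 = 140.7833 × 1.057783 = CHF 148.92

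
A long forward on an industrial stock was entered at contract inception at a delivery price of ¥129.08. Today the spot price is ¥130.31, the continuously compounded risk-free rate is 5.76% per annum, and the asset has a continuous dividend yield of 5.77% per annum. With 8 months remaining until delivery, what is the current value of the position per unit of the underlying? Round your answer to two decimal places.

¥1.18

Current fair forward for the remaining 8 months: F = S·e^((r − q)·T), (r − q) = 0.0576 − 0.0577 = -0.0001
F = 130.31 · e^(-0.0001 × 8/12) = 130.31 × 0.999933 = 130.3013
Value of long forward = (F − K)·e^(−rT) = (130.3013 − 129.08) · e^(−0.0576·8/12)
= 1.2213 × 0.962328 = 1.18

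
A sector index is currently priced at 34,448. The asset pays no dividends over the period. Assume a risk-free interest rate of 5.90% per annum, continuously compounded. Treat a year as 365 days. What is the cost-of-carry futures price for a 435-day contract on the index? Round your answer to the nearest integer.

36,957

F = S·e^(rT) = 34448 · e^(0.0590 × 435/365)
= 34448 · e^0.070315 = 34448 × 1.072846
F = 36,957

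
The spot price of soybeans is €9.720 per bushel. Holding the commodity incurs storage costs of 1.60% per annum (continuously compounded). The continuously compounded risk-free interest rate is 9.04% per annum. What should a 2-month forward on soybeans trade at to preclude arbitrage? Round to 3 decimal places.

Net carry = r + u − y = 0.0904 + 0.0160 − 0.0000 = 0.1064
F = S·e^((r+u−y)T) = 9.720 · e^(0.1064 × 2/12) = 9.720 · e^0.017733
= 9.720 × 1.017891 = €9.894 per bushel

€9.894 per bushel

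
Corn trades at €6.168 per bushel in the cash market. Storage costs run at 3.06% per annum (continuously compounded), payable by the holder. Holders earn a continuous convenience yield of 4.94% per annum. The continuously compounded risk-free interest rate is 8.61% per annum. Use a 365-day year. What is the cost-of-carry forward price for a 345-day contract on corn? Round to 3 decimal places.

€6.573 per bushel

Net carry = r + u − y = 0.0861 + 0.0306 − 0.0494 = 0.0673
F = S·e^((r+u−y)T) = 6.168 · e^(0.0673 × 345/365) = 6.168 · e^0.063612
= 6.168 × 1.065679 = €6.573 per bushel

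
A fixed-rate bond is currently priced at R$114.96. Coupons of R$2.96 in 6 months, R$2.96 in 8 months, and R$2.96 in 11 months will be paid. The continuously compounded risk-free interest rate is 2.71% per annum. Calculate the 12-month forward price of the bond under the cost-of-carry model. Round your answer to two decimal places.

PV(coupons) I = 2.96·e^(−0.0271·6/12) + 2.96·e^(−0.0271·8/12) + 2.96·e^(−0.0271·11/12)
I = 2.9202 + 2.9070 + 2.8874 = 8.7146
F = (S − I)·e^(rT) = (114.96 − 8.7146) · e^(0.0271·12/12)
= 106.2454 · e^0.027100 = 106.2454 × 1.027471 = R$109.16

R$109.16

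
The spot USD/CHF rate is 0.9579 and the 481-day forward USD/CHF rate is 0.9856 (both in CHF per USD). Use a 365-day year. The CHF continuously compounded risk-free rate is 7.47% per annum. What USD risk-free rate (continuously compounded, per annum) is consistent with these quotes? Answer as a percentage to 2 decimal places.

5.31%

F = S·e^((r_CHF − r_USD)T) ⇒ r_USD = r_CHF − ln(F/S)/T
ln(0.9856/0.9579) = 0.028507; /(481/365) = 0.021632
r_USD = 0.0747 − 0.021632 = 0.053068
r_USD = 5.31%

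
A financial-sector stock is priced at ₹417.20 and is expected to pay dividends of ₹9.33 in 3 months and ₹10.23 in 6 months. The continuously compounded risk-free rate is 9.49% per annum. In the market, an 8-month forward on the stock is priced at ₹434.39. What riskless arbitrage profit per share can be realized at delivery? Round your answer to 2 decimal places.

₹10.04 per share

PV(dividends) I = 9.33·e^(−0.0949·3/12) + 10.23·e^(−0.0949·6/12) = 18.8672
Fair forward F* = (S − I)·e^(rT) = (417.20 − 18.8672)·e^0.063267 = 398.3328 × 1.065311 = 424.3483
Market ₹434.39 > fair 424.3483: forward overpriced → cash-and-carry (borrow at r, buy the stock and collect the dividends, short the forward).
Profit at T = |F_mkt − F*| = |434.39 − 424.3483| = ₹10.04 per share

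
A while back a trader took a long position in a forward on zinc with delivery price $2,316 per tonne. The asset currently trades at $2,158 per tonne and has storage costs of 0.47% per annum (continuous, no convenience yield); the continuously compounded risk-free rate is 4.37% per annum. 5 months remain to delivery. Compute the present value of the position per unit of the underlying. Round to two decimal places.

-$111.98 per tonne

Current fair forward for the remaining 5 months: F = S·e^((r + u)·T), (r + u) = 0.0437 + 0.0047 = 0.0484
F = 2158 · e^(0.0484 × 5/12) = 2158 × 1.02037139 = 2201.9615
Value of long forward = (F − K)·e^(−rT) = (2201.9615 − 2316) · e^(−0.0437·5/12)
= -114.0385 × 0.98195644 = -111.98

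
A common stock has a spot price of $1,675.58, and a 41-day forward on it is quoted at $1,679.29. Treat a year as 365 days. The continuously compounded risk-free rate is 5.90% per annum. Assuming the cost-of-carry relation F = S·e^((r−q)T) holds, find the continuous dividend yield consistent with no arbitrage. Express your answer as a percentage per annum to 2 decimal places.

3.93%

From F = S·e^((r−q)T): (r − q) = ln(F/S)/T
ln(1679.29/1675.58) = ln(1.002214) = 0.002212
(r − q) = 0.002212 / (41/365) = 0.019692
q = r − ln(F/S)/T = 0.0590 − 0.019692 = 0.039308
q = 3.93%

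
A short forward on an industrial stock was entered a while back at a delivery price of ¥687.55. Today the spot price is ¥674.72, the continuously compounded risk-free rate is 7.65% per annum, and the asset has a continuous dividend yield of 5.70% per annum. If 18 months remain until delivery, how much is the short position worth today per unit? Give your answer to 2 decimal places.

Current fair forward for the remaining 18 months: F = S·e^((r − q)·T), (r − q) = 0.0765 − 0.0570 = 0.0195
F = 674.72 · e^(0.0195 × 18/12) = 674.72 × 1.029682 = 694.7470
Value of long forward = (F − K)·e^(−rT) = (694.7470 − 687.55) · e^(−0.0765·18/12)
= 7.1970 × 0.891589 = 6.42
Short position value = −(long value) = -¥6.42

-¥6.42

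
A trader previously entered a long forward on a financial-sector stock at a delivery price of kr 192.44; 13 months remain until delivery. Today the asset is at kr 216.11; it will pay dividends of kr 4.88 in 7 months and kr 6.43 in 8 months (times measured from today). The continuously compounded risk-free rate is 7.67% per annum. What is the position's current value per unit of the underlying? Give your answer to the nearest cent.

PV(remaining dividends) I = 4.88·e^(−0.0767·7/12) + 6.43·e^(−0.0767·8/12) = 10.7760
Current forward F = (S − I)·e^(rT) = (216.11 − 10.7760)·e^(0.0767·13/12) = 205.3340 × 1.086641 = 223.1243
Value (long) = (F − K)·e^(−rT) = (223.1243 − 192.44) × 0.920267 = 28.2377
Value = kr 28.24

kr 28.24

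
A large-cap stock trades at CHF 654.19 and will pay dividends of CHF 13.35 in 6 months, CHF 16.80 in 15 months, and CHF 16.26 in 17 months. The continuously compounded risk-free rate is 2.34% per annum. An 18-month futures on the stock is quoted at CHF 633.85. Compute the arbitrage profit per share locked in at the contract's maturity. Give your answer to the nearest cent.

CHF 3.15 per share

PV(dividends) I = 13.35·e^(−0.0234·6/12) + 16.80·e^(−0.0234·15/12) + 16.26·e^(−0.0234·17/12) = 45.2402
Fair futures F* = (S − I)·e^(rT) = (654.19 − 45.2402)·e^0.035100 = 608.9498 × 1.035723 = 630.7033
Market CHF 633.85 > fair 630.7033: forward overpriced → cash-and-carry (borrow at r, buy the stock and collect the dividends, short the forward).
Profit at T = |F_mkt − F*| = |633.85 − 630.7033| = CHF 3.15 per share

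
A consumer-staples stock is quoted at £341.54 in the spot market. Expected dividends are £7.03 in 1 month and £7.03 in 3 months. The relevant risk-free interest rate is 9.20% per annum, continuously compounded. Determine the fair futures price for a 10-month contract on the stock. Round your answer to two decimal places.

£353.80

PV(dividends) I = 7.03·e^(−0.0920·1/12) + 7.03·e^(−0.0920·3/12)
I = 6.9763 + 6.8702 = 13.8465
F = (S − I)·e^(rT) = (341.54 − 13.8465) · e^(0.0920·10/12)
= 327.6935 · e^0.076667 = 327.6935 × 1.079682 = £353.80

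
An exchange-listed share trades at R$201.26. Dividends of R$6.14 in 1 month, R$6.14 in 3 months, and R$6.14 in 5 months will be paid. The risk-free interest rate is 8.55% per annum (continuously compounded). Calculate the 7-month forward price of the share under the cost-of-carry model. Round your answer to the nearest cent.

PV(dividends) I = 6.14·e^(−0.0855·1/12) + 6.14·e^(−0.0855·3/12) + 6.14·e^(−0.0855·5/12)
I = 6.0964 + 6.0102 + 5.9251 = 18.0317
F = (S − I)·e^(rT) = (201.26 − 18.0317) · e^(0.0855·7/12)
= 183.2283 · e^0.049875 = 183.2283 × 1.051140 = R$192.60

R$192.60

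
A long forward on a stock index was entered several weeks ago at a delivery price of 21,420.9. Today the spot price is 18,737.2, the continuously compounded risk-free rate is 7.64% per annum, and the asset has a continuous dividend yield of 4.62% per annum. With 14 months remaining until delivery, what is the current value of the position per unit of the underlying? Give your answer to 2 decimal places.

Current fair forward for the remaining 14 months: F = S·e^((r − q)·T), (r − q) = 0.0764 − 0.0462 = 0.0302
F = 18737.2 · e^(0.0302 × 14/12) = 18737.2 × 1.03586138 = 19409.1418
Value of long forward = (F − K)·e^(−rT) = (19409.1418 − 21420.9) · e^(−0.0764·14/12)
= -2011.7582 × 0.91472360 = -1840.20

-1840.20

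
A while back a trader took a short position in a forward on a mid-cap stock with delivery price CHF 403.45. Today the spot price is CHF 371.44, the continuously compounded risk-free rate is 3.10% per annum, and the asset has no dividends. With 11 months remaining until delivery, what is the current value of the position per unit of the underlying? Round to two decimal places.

CHF 20.71

Current fair forward for the remaining 11 months: F = S·e^(r·T), r = 0.0310
F = 371.44 · e^(0.0310 × 11/12) = 371.44 × 1.028824 = 382.1464
Value of long forward = (F − K)·e^(−rT) = (382.1464 − 403.45) · e^(−0.0310·11/12)
= -21.3036 × 0.971983 = -20.71
Short position value = −(long value) = CHF 20.71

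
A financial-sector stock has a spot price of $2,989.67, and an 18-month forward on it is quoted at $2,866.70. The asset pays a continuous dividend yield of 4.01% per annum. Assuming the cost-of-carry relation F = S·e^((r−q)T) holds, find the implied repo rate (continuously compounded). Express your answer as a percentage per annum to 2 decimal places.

1.21%

From F = S·e^((r−q)T): (r − q) = ln(F/S)/T
ln(2866.70/2989.67) = ln(0.958868) = -0.042002
(r − q) = -0.042002 / (18/12) = -0.028001
r = ln(F/S)/T + q = -0.028001 + 0.0401 = 0.012099
r = 1.21%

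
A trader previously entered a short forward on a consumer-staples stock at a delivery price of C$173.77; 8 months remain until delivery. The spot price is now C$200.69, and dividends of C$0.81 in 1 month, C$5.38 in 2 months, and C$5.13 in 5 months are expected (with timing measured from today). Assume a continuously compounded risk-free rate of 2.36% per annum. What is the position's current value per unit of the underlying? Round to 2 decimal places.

PV(remaining dividends) I = 0.81·e^(−0.0236·1/12) + 5.38·e^(−0.0236·2/12) + 5.13·e^(−0.0236·5/12) = 11.2471
Current forward F = (S − I)·e^(rT) = (200.69 − 11.2471)·e^(0.0236·8/12) = 189.4429 × 1.015858 = 192.4471
Value (long) = (F − K)·e^(−rT) = (192.4471 − 173.77) × 0.984390 = 18.3856
Short position value = −(long value) = -C$18.39

-C$18.39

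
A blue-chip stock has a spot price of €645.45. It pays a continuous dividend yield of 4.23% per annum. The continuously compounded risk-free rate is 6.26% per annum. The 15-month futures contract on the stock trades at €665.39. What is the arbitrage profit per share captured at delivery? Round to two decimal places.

Fair futures: F* = S·e^(carry·T), with carry = (r − q) = 0.0626 − 0.0423 = 0.0203
F* = 645.45 · e^(0.0203 × 15/12) = 645.45 · e^0.025375 = 645.45 × 1.025700 = €662.0381
Market €665.39 > fair €662.0381: forward overpriced → cash-and-carry (buy spot, short the forward).
At maturity, profit = |F_mkt − F*| = |665.39 − 662.0381| = €3.35 per share

€3.35 per share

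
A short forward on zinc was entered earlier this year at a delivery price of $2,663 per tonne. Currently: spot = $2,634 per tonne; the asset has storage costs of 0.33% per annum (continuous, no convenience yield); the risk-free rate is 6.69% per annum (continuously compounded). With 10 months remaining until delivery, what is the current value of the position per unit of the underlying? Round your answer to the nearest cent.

Current fair forward for the remaining 10 months: F = S·e^((r + u)·T), (r + u) = 0.0669 + 0.0033 = 0.0702
F = 2634 · e^(0.0702 × 10/12) = 2634 × 1.06024499 = 2792.6853
Value of long forward = (F − K)·e^(−rT) = (2792.6853 − 2663) · e^(−0.0669·10/12)
= 129.6853 × 0.94577555 = 122.65
Short position value = −(long value) = -$122.65

-$122.65 per tonne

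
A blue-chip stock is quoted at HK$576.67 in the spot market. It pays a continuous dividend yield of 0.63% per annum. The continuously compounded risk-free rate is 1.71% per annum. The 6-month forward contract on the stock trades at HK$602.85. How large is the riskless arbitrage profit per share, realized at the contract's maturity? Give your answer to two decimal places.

HK$23.06 per share

Fair forward: F* = S·e^(carry·T), with carry = (r − q) = 0.0171 − 0.0063 = 0.0108
F* = 576.67 · e^(0.0108 × 6/12) = 576.67 · e^0.005400 = 576.67 × 1.005415 = HK$579.7927
Market HK$602.85 > fair HK$579.7927: forward overpriced → cash-and-carry (buy spot, short the forward).
At maturity, profit = |F_mkt − F*| = |602.85 − 579.7927| = HK$23.06 per share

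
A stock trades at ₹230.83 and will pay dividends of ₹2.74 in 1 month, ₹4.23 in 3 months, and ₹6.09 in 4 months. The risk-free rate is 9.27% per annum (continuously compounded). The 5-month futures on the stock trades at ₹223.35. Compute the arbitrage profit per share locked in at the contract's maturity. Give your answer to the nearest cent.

₹3.31 per share

PV(dividends) I = 2.74·e^(−0.0927·1/12) + 4.23·e^(−0.0927·3/12) + 6.09·e^(−0.0927·4/12) = 12.7567
Fair futures F* = (S − I)·e^(rT) = (230.83 − 12.7567)·e^0.038625 = 218.0733 × 1.039381 = 226.6612
Market ₹223.35 < fair 226.6612: forward underpriced → reverse cash-and-carry (short the stock, invest proceeds at r, pay the dividends, go long the forward).
Profit at T = |F_mkt − F*| = |223.35 − 226.6612| = ₹3.31 per share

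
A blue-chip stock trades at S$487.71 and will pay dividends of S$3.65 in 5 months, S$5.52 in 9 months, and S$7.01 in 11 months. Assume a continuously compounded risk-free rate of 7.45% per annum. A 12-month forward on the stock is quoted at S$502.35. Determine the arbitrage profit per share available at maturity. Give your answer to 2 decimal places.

S$6.59 per share

PV(dividends) I = 3.65·e^(−0.0745·5/12) + 5.52·e^(−0.0745·9/12) + 7.01·e^(−0.0745·11/12) = 15.3057
Fair forward F* = (S − I)·e^(rT) = (487.71 − 15.3057)·e^0.074500 = 472.4043 × 1.077345 = 508.9424
Market S$502.35 < fair 508.9424: forward underpriced → reverse cash-and-carry (short the stock, invest proceeds at r, pay the dividends, go long the forward).
Profit at T = |F_mkt − F*| = |502.35 − 508.9424| = S$6.59 per share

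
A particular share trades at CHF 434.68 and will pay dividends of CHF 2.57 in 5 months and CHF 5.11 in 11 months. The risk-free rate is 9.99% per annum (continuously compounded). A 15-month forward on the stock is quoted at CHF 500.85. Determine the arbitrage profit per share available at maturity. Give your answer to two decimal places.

CHF 16.43 per share

PV(dividends) I = 2.57·e^(−0.0999·5/12) + 5.11·e^(−0.0999·11/12) = 7.1281
Fair forward F* = (S − I)·e^(rT) = (434.68 − 7.1281)·e^0.124875 = 427.5519 × 1.133007 = 484.4193
Market CHF 500.85 > fair 484.4193: forward overpriced → cash-and-carry (borrow at r, buy the stock and collect the dividends, short the forward).
Profit at T = |F_mkt − F*| = |500.85 − 484.4193| = CHF 16.43 per share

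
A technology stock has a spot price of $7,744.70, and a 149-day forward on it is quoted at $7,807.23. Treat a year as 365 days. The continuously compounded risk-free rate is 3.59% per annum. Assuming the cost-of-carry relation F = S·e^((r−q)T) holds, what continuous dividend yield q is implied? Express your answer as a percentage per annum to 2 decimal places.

1.62%

From F = S·e^((r−q)T): (r − q) = ln(F/S)/T
ln(7807.23/7744.70) = ln(1.008074) = 0.008042
(r − q) = 0.008042 / (149/365) = 0.019700
q = r − ln(F/S)/T = 0.0359 − 0.019700 = 0.016200
q = 1.62%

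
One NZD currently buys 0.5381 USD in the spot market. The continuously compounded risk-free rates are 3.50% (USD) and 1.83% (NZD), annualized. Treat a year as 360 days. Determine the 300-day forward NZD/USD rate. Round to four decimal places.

0.5456

F = S·e^((r_USD − r_NZD)T) = 0.5381 · e^((0.0350 − 0.0183) × 300/360)
= 0.5381 · e^0.013917 = 0.5381 × 1.014014
F = 0.5456 USD per NZD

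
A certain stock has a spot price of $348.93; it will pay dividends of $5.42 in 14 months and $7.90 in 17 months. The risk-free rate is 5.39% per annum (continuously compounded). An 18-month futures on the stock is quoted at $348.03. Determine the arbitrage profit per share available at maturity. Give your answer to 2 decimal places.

PV(dividends) I = 5.42·e^(−0.0539·14/12) + 7.90·e^(−0.0539·17/12) = 12.4089
Fair futures F* = (S − I)·e^(rT) = (348.93 − 12.4089)·e^0.080850 = 336.5211 × 1.084208 = 364.8589
Market $348.03 < fair 364.8589: forward underpriced → reverse cash-and-carry (short the stock, invest proceeds at r, pay the dividends, go long the forward).
Profit at T = |F_mkt − F*| = |348.03 − 364.8589| = $16.83 per share

$16.83 per share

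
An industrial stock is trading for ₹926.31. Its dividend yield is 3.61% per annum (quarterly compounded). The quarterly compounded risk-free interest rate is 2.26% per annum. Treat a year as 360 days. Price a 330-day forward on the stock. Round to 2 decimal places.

F = S · (1+r/4)^(4T) / (1+q/4)^(4T)
= 926.31 × 1.020873 / 1.033492 = 926.31 × 0.987790
F = ₹915.00

₹915.00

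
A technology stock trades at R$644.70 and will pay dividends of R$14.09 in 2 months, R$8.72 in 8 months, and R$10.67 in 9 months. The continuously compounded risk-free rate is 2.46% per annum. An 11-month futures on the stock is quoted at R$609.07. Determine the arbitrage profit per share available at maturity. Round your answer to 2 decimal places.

PV(dividends) I = 14.09·e^(−0.0246·2/12) + 8.72·e^(−0.0246·8/12) + 10.67·e^(−0.0246·9/12) = 33.0855
Fair futures F* = (S − I)·e^(rT) = (644.70 − 33.0855)·e^0.022550 = 611.6145 × 1.022806 = 625.5630
Market R$609.07 < fair 625.5630: forward underpriced → reverse cash-and-carry (short the stock, invest proceeds at r, pay the dividends, go long the forward).
Profit at T = |F_mkt − F*| = |609.07 − 625.5630| = R$16.49 per share

R$16.49 per share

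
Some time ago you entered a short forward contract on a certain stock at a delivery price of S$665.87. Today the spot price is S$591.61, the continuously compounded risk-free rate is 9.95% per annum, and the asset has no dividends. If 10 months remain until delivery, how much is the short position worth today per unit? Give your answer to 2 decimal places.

S$21.28

Current fair forward for the remaining 10 months: F = S·e^(r·T), r = 0.0995
F = 591.61 · e^(0.0995 × 10/12) = 591.61 × 1.086451 = 642.7553
Value of long forward = (F − K)·e^(−rT) = (642.7553 − 665.87) · e^(−0.0995·10/12)
= -23.1147 × 0.920428 = -21.28
Short position value = −(long value) = S$21.28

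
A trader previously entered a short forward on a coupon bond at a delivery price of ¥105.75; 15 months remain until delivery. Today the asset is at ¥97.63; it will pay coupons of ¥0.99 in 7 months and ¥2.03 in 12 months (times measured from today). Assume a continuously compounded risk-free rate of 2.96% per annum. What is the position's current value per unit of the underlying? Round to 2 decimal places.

PV(remaining coupons) I = 0.99·e^(−0.0296·7/12) + 2.03·e^(−0.0296·12/12) = 2.9438
Current forward F = (S − I)·e^(rT) = (97.63 − 2.9438)·e^(0.0296·15/12) = 94.6862 × 1.037693 = 98.2552
Value (long) = (F − K)·e^(−rT) = (98.2552 − 105.75) × 0.963676 = -7.2226
Short position value = −(long value) = ¥7.22

¥7.22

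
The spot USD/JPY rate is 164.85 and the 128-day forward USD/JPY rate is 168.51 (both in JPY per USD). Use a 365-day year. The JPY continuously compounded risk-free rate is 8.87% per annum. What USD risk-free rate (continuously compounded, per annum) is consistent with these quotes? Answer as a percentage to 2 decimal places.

F = S·e^((r_JPY − r_USD)T) ⇒ r_USD = r_JPY − ln(F/S)/T
ln(168.51/164.85) = 0.021959; /(128/365) = 0.062617
r_USD = 0.0887 − 0.062617 = 0.026083
r_USD = 2.61%

2.61%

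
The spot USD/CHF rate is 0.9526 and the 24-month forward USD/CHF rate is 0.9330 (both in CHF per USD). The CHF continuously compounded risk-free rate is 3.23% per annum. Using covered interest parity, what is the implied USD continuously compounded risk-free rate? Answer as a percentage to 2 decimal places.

F = S·e^((r_CHF − r_USD)T) ⇒ r_USD = r_CHF − ln(F/S)/T
ln(0.9330/0.9526) = -0.020790; /(24/12) = -0.010395
r_USD = 0.0323 + 0.010395 = 0.042695
r_USD = 4.27%

4.27%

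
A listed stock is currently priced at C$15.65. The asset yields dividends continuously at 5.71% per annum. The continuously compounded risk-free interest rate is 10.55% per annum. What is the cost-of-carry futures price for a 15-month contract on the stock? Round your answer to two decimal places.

C$16.63

F = S·e^((r − q)T) = 15.65 · e^((0.1055 − 0.0571) × 15/12)
= 15.65 · e^0.060500 = 15.65 × 1.062368
F = C$16.63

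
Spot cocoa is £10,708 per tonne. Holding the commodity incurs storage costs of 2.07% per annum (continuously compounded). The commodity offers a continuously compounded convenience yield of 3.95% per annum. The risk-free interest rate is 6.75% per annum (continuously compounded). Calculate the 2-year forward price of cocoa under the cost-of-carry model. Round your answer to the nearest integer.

£11,803 per tonne

Net carry = r + u − y = 0.0675 + 0.0207 − 0.0395 = 0.0487
F = S·e^((r+u−y)T) = 10708 · e^(0.0487 × 2) = 10708 · e^0.097400
= 10708 × 1.102301 = £11,803 per tonne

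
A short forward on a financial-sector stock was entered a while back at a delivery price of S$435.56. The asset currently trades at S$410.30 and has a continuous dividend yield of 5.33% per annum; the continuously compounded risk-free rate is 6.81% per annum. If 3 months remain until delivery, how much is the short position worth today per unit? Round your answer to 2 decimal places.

Current fair forward for the remaining 3 months: F = S·e^((r − q)·T), (r − q) = 0.0681 − 0.0533 = 0.0148
F = 410.30 · e^(0.0148 × 3/12) = 410.30 × 1.003707 = 411.8210
Value of long forward = (F − K)·e^(−rT) = (411.8210 − 435.56) · e^(−0.0681·3/12)
= -23.7390 × 0.983119 = -23.34
Short position value = −(long value) = S$23.34

S$23.34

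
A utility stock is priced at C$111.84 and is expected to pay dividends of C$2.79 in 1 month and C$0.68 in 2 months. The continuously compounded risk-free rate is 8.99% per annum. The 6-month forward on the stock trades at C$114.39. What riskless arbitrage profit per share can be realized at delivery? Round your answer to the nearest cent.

C$1.01 per share

PV(dividends) I = 2.79·e^(−0.0899·1/12) + 0.68·e^(−0.0899·2/12) = 3.4391
Fair forward F* = (S − I)·e^(rT) = (111.84 − 3.4391)·e^0.044950 = 108.4009 × 1.045976 = 113.3847
Market C$114.39 > fair 113.3847: forward overpriced → cash-and-carry (borrow at r, buy the stock and collect the dividends, short the forward).
Profit at T = |F_mkt − F*| = |114.39 − 113.3847| = C$1.01 per share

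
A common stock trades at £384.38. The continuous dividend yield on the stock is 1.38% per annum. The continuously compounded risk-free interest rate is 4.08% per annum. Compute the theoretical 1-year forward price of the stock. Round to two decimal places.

£394.90

F = S·e^((r − q)T) = 384.38 · e^((0.0408 − 0.0138) × 1)
= 384.38 · e^0.027000 = 384.38 × 1.027368
F = £394.90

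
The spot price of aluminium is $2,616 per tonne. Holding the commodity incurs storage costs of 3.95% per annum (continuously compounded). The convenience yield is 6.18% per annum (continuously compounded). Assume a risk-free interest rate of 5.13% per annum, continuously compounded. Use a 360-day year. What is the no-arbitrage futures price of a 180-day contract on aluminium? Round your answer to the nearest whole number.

$2,654 per tonne

Net carry = r + u − y = 0.0513 + 0.0395 − 0.0618 = 0.0290
F = S·e^((r+u−y)T) = 2616 · e^(0.0290 × 180/360) = 2616 · e^0.014500
= 2616 × 1.014606 = $2,654 per tonne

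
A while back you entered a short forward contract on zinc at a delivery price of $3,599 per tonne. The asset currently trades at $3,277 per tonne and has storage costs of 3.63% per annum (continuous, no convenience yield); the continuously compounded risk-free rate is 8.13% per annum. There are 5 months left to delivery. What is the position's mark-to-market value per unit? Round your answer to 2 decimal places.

Current fair forward for the remaining 5 months: F = S·e^((r + u)·T), (r + u) = 0.0813 + 0.0363 = 0.1176
F = 3277 · e^(0.1176 × 5/12) = 3277 × 1.05022035 = 3441.5721
Value of long forward = (F − K)·e^(−rT) = (3441.5721 − 3599) · e^(−0.0813·5/12)
= -157.4279 × 0.96669233 = -152.18
Short position value = −(long value) = $152.18

$152.18 per tonne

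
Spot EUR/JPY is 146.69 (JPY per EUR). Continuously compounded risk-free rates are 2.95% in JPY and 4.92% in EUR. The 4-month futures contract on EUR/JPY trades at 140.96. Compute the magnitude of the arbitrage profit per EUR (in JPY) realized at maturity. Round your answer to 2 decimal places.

Fair futures: F* = S·e^(carry·T), with carry = (r_JPY − r_EUR) = 0.0295 − 0.0492 = -0.0197
F* = 146.69 · e^(-0.0197 × 4/12) = 146.69 · e^-0.006567 = 146.69 × 0.993455 = 145.7299
Market 140.96 < fair 145.7299: forward underpriced → reverse cash-and-carry (short spot, go long the forward).
At maturity, profit = |F_mkt − F*| = |140.96 − 145.7299| = 4.77 per EUR (in JPY)

4.77 per EUR (in JPY)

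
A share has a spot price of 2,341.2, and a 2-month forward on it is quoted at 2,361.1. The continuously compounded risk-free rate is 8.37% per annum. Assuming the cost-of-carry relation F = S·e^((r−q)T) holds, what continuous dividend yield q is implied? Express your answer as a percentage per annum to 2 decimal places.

3.29%

From F = S·e^((r−q)T): (r − q) = ln(F/S)/T
ln(2361.1/2341.2) = ln(1.008500) = 0.008464
(r − q) = 0.008464 / (2/12) = 0.050784
q = r − ln(F/S)/T = 0.0837 − 0.050784 = 0.032916
q = 3.29%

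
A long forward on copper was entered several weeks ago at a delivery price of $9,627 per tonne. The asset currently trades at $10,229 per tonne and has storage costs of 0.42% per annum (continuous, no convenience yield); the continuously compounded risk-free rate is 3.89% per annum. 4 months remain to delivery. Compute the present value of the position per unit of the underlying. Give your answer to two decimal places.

Current fair forward for the remaining 4 months: F = S·e^((r + u)·T), (r + u) = 0.0389 + 0.0042 = 0.0431
F = 10229 · e^(0.0431 × 4/12) = 10229 × 1.01447036 = 10377.0173
Value of long forward = (F − K)·e^(−rT) = (10377.0173 − 9627) · e^(−0.0389·4/12)
= 750.0173 × 0.98711704 = 740.35

$740.35 per tonne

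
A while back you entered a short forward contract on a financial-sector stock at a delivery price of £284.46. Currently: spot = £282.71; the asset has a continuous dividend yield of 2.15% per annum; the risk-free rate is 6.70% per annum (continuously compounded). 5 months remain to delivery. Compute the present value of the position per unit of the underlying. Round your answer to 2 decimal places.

-£3.56

Current fair forward for the remaining 5 months: F = S·e^((r − q)·T), (r − q) = 0.0670 − 0.0215 = 0.0455
F = 282.71 · e^(0.0455 × 5/12) = 282.71 × 1.019139 = 288.1208
Value of long forward = (F − K)·e^(−rT) = (288.1208 − 284.46) · e^(−0.0670·5/12)
= 3.6608 × 0.972469 = 3.56
Short position value = −(long value) = -£3.56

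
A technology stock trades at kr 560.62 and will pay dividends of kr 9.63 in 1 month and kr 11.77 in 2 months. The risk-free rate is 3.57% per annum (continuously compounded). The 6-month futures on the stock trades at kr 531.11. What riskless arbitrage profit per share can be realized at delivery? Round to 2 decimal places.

PV(dividends) I = 9.63·e^(−0.0357·1/12) + 11.77·e^(−0.0357·2/12) = 21.3016
Fair futures F* = (S − I)·e^(rT) = (560.62 − 21.3016)·e^0.017850 = 539.3184 × 1.018010 = 549.0315
Market kr 531.11 < fair 549.0315: forward underpriced → reverse cash-and-carry (short the stock, invest proceeds at r, pay the dividends, go long the forward).
Profit at T = |F_mkt − F*| = |531.11 − 549.0315| = kr 17.92 per share

kr 17.92 per share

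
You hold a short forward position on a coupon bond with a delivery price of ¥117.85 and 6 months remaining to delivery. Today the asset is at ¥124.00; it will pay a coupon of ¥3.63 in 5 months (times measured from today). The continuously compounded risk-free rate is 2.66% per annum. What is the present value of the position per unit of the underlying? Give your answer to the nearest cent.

-¥4.12

PV(remaining coupons) I = 3.63·e^(−0.0266·5/12) = 3.5900
Current forward F = (S − I)·e^(rT) = (124.00 − 3.5900)·e^(0.0266·6/12) = 120.4100 × 1.013389 = 122.0222
Value (long) = (F − K)·e^(−rT) = (122.0222 − 117.85) × 0.986788 = 4.1171
Short position value = −(long value) = -¥4.12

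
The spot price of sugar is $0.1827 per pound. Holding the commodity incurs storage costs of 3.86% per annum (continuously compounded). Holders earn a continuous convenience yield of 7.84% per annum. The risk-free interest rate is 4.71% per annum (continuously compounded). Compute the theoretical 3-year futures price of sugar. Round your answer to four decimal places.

Net carry = r + u − y = 0.0471 + 0.0386 − 0.0784 = 0.0073
F = S·e^((r+u−y)T) = 0.1827 · e^(0.0073 × 3) = 0.1827 · e^0.021900
= 0.1827 × 1.022142 = $0.1867 per pound

$0.1867 per pound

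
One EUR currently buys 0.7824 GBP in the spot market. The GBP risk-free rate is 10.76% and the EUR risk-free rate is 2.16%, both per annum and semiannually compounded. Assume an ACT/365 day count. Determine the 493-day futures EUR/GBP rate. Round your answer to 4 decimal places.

By covered interest parity, F = S · (1+r_GBP/2)^(2T) / (1+r_EUR/2)^(2T)
= 0.7824 × 1.152068 / 1.029444 = 0.7824 × 1.119117
F = 0.8756 GBP per EUR

0.8756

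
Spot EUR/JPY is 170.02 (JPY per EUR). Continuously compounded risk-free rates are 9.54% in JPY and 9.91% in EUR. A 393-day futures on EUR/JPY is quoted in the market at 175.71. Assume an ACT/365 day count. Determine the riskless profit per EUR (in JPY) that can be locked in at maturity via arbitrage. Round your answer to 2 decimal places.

Fair futures: F* = S·e^(carry·T), with carry = (r_JPY − r_EUR) = 0.0954 − 0.0991 = -0.0037
F* = 170.02 · e^(-0.0037 × 393/365) = 170.02 · e^-0.003984 = 170.02 × 0.996024 = 169.3440
Market 175.71 > fair 169.3440: forward overpriced → cash-and-carry (buy spot, short the forward).
At maturity, profit = |F_mkt − F*| = |175.71 − 169.3440| = 6.37 per EUR (in JPY)

6.37 per EUR (in JPY)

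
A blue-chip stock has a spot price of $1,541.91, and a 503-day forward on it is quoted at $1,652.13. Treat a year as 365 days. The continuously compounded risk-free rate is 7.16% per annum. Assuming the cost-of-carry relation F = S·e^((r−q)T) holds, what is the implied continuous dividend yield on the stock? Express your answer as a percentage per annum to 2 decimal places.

From F = S·e^((r−q)T): (r − q) = ln(F/S)/T
ln(1652.13/1541.91) = ln(1.071483) = 0.069044
(r − q) = 0.069044 / (503/365) = 0.050102
q = r − ln(F/S)/T = 0.0716 − 0.050102 = 0.021498
q = 2.15%

2.15%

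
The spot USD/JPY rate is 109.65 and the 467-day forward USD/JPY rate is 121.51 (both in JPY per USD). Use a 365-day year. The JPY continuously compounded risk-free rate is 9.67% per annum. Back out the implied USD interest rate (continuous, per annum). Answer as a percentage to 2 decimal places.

1.64%

F = S·e^((r_JPY − r_USD)T) ⇒ r_USD = r_JPY − ln(F/S)/T
ln(121.51/109.65) = 0.102703; /(467/365) = 0.080271
r_USD = 0.0967 − 0.080271 = 0.016429
r_USD = 1.64%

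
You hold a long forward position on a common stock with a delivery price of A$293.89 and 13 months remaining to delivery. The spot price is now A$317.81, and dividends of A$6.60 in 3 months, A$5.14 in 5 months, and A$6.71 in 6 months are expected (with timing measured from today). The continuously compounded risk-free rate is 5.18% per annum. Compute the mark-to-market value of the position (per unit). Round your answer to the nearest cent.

A$21.87

PV(remaining dividends) I = 6.60·e^(−0.0518·3/12) + 5.14·e^(−0.0518·5/12) + 6.71·e^(−0.0518·6/12) = 18.0838
Current forward F = (S − I)·e^(rT) = (317.81 − 18.0838)·e^(0.0518·13/12) = 299.7262 × 1.057721 = 317.0267
Value (long) = (F − K)·e^(−rT) = (317.0267 − 293.89) × 0.945429 = 21.8741
Value = A$21.87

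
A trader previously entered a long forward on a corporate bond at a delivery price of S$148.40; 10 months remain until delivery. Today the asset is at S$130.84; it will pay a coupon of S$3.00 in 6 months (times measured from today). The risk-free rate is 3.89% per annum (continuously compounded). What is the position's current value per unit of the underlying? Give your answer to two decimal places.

PV(remaining coupons) I = 3.00·e^(−0.0389·6/12) = 2.9422
Current forward F = (S − I)·e^(rT) = (130.84 − 2.9422)·e^(0.0389·10/12) = 127.8978 × 1.032948 = 132.1118
Value (long) = (F − K)·e^(−rT) = (132.1118 − 148.40) × 0.968103 = -15.7687
Value = -S$15.77

-S$15.77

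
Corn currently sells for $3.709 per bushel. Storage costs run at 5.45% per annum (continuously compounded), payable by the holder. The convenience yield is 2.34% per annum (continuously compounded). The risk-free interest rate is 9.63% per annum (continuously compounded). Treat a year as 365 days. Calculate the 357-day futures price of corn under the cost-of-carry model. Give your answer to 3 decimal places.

Net carry = r + u − y = 0.0963 + 0.0545 − 0.0234 = 0.1274
F = S·e^((r+u−y)T) = 3.709 · e^(0.1274 × 357/365) = 3.709 · e^0.124608
= 3.709 × 1.132704 = $4.201 per bushel

$4.201 per bushel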